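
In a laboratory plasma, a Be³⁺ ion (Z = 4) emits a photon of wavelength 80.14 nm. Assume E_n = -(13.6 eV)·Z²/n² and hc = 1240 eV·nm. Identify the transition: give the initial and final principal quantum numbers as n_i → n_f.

n_i = 5, n_f = 3

The photon energy is ΔE = hc/λ = 1240 / 80.14 = 15.47 eV.
With Z = 4, ΔE = 217.6 × (1/n_f² − 1/n_i²), so 1/n_f² − 1/n_i² = 0.07111.
Trying n_f = 3 gives 1/n_i² = 0.04000, i.e. n_i ≈ 5; this pair matches.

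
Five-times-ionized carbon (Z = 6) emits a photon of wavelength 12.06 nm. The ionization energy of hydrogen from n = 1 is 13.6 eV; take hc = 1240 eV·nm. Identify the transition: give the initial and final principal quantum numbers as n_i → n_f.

The photon energy is ΔE = hc/λ = 1240 / 12.06 = 102.8 eV.
With Z = 6, ΔE = 489.6 × (1/n_f² − 1/n_i²), so 1/n_f² − 1/n_i² = 0.2100.
Trying n_f = 2 gives 1/n_i² = 0.03999, i.e. n_i ≈ 5; this pair matches.

n_i = 5, n_f = 2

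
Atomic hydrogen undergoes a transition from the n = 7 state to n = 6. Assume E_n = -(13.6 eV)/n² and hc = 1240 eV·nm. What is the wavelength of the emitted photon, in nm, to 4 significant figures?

12370 nm

ΔE = 13.60 × (1/6² − 1/7²) = 13.60 × 0.007370 = 0.1002 eV.
λ = hc/ΔE = 1240 / 0.1002 = 12370 nm.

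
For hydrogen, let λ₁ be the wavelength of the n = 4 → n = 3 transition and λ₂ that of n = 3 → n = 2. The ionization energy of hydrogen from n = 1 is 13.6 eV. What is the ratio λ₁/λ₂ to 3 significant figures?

λ ∝ 1/ΔE ∝ 1/(1/n_f² − 1/n_i²), and the Z² and hc factors cancel in the ratio.
λ₁/λ₂ = (1/2² − 1/3²)/(1/3² − 1/4²) = 0.1389/0.04861 = 2.86.

2.86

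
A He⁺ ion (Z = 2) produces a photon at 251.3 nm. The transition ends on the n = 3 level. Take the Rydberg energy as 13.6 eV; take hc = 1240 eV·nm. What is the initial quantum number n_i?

The photon energy is ΔE = hc/λ = 1240 / 251.3 = 4.934 eV.
With Z = 2, ΔE = 54.40 × (1/n_f² − 1/n_i²), so 1/n_f² − 1/n_i² = 0.09070.
With n_f = 3: 1/n_i² = 1/9 − 0.09070 = 0.02041, so n_i ≈ 7.00.

n_i = 7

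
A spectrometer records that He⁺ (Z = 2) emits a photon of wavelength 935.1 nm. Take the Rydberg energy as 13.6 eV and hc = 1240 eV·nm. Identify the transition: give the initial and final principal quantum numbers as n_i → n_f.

The photon energy is ΔE = hc/λ = 1240 / 935.1 = 1.326 eV.
With Z = 2, ΔE = 54.40 × (1/n_f² − 1/n_i²), so 1/n_f² − 1/n_i² = 0.02438.
Trying n_f = 5 gives 1/n_i² = 0.01562, i.e. n_i ≈ 8; this pair matches.

n_i = 8, n_f = 5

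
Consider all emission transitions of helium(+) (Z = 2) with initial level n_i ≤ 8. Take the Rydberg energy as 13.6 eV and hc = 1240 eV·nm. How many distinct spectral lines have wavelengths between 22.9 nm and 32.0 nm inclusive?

7

Enumerate all n_i → n_f pairs with 1 ≤ n_f < n_i ≤ 8 and compute λ = 1240 / [13.6·4·(1/n_f² − 1/n_i²)].
Lines falling in [22.9, 32.0] nm: 8→1 (23.16 nm), 7→1 (23.27 nm), 6→1 (23.45 nm), 5→1 (23.74 nm), 4→1 (24.31 nm), 3→1 (25.64 nm), 2→1 (30.39 nm).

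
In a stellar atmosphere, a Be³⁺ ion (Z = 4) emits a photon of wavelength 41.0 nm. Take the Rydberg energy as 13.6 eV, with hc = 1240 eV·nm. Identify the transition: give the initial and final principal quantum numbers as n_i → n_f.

The photon energy is ΔE = hc/λ = 1240 / 41.0 = 30.24 eV.
With Z = 4, ΔE = 217.6 × (1/n_f² − 1/n_i²), so 1/n_f² − 1/n_i² = 0.1390.
Trying n_f = 2 gives 1/n_i² = 0.1110, i.e. n_i ≈ 3; this pair matches.

n_i = 3, n_f = 2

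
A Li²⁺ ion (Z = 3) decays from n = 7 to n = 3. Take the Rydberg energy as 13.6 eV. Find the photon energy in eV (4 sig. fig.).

11.10 eV

The Bohr energies scale as Z², so for Z = 3: E_n = −122.4/n² eV.
E_7 = −122.4/49 = −2.498 eV and E_3 = −122.4/9 = −13.60 eV.
The photon energy is |E_7 − E_3| = 11.10 eV.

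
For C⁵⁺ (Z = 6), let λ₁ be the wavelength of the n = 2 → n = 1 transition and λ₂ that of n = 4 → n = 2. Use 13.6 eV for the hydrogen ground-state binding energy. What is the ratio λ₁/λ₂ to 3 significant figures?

0.250

λ ∝ 1/ΔE ∝ 1/(1/n_f² − 1/n_i²), and the Z² and hc factors cancel in the ratio.
λ₁/λ₂ = (1/2² − 1/4²)/(1/1² − 1/2²) = 0.1875/0.7500 = 0.250.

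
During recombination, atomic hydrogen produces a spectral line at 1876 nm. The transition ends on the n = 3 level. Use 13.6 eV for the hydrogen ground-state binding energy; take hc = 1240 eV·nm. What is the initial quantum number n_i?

The photon energy is ΔE = hc/λ = 1240 / 1876 = 0.6610 eV.
With Z = 1, ΔE = 13.60 × (1/n_f² − 1/n_i²), so 1/n_f² − 1/n_i² = 0.04860.
With n_f = 3: 1/n_i² = 1/9 − 0.04860 = 0.06251, so n_i ≈ 4.00.

n_i = 4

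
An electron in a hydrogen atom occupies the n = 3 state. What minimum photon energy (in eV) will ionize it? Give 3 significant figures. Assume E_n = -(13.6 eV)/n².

E_3 = −13.60/9 = −1.51 eV, so ionization (to E = 0) requires 1.51 eV.

1.51 eV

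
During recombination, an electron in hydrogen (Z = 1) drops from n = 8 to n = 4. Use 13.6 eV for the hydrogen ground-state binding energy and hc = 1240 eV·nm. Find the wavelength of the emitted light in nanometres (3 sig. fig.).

ΔE = 13.60 × (1/4² − 1/8²) = 13.60 × 0.04688 = 0.6375 eV.
λ = hc/ΔE = 1240 / 0.6375 = 1950 nm.

1950 nm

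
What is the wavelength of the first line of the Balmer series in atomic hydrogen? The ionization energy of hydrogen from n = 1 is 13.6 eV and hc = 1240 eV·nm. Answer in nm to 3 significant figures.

656 nm

The Balmer series terminates on n_f = 2; the first line has n_i = 2+1 = 3.
ΔE = 13.60 × (1/2² − 1/3²) = 1.889 eV.
λ = 1240 / 1.889 = 656 nm.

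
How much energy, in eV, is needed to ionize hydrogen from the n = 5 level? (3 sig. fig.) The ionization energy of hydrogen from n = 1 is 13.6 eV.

0.544 eV

E_5 = −13.60/25 = −0.544 eV, so ionization (to E = 0) requires 0.544 eV.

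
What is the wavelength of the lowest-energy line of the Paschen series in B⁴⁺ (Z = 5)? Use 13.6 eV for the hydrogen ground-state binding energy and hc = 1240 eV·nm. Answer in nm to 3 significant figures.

75.0 nm

The Paschen series terminates on n_f = 3; the first line has n_i = 3+1 = 4.
ΔE = 340.0 × (1/3² − 1/4²) = 16.53 eV.
λ = 1240 / 16.53 = 75.0 nm.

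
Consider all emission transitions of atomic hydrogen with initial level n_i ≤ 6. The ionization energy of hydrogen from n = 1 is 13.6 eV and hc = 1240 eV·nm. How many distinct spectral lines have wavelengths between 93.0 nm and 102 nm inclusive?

Enumerate all n_i → n_f pairs with 1 ≤ n_f < n_i ≤ 6 and compute λ = 1240 / [13.6·1·(1/n_f² − 1/n_i²)].
Lines falling in [93.0, 102] nm: 6→1 (93.78 nm), 5→1 (94.98 nm), 4→1 (97.25 nm).

3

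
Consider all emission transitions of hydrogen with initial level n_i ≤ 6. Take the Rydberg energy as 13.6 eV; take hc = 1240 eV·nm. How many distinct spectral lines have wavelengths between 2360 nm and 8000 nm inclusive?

3

Enumerate all n_i → n_f pairs with 1 ≤ n_f < n_i ≤ 6 and compute λ = 1240 / [13.6·1·(1/n_f² − 1/n_i²)].
Lines falling in [2360, 8000] nm: 6→4 (2626 nm), 5→4 (4052 nm), 6→5 (7460 nm).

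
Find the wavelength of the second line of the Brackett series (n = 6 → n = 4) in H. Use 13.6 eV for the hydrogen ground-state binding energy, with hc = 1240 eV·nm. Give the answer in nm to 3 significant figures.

2630 nm

The Brackett series terminates on n_f = 4; the second line has n_i = 4+2 = 6.
ΔE = 13.60 × (1/4² − 1/6²) = 0.4722 eV.
λ = 1240 / 0.4722 = 2630 nm.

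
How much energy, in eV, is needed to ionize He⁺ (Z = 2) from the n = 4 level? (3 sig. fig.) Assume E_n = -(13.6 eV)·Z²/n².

3.40 eV

E_n = −13.6 Z²/n² = −54.40/n² eV for Z = 2.
E_4 = −54.40/16 = −3.40 eV, so ionization (to E = 0) requires 3.40 eV.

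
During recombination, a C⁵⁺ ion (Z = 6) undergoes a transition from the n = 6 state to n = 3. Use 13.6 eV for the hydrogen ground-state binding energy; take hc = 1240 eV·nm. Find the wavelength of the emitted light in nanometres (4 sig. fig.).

30.39 nm

For Z = 6 the level energies scale as Z², so the effective Rydberg energy is 13.6 × 36 = 489.6 eV.
ΔE = 489.6 × (1/3² − 1/6²) = 489.6 × 0.08333 = 40.80 eV.
λ = hc/ΔE = 1240 / 40.80 = 30.39 nm.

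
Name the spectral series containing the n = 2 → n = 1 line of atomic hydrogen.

The series is set by the lower level: n_f = 1 is the Lyman series.

Lyman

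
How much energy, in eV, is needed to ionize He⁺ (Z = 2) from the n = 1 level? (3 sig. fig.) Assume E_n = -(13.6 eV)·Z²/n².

54.4 eV

E_n = −13.6 Z²/n² = −54.40/n² eV for Z = 2.
E_1 = −54.40/1 = −54.4 eV, so ionization (to E = 0) requires 54.4 eV.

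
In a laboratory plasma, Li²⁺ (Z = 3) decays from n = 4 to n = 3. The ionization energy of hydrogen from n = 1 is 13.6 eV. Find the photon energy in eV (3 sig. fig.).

The Bohr energies scale as Z², so for Z = 3: E_n = −122.4/n² eV.
E_4 = −122.4/16 = −7.650 eV and E_3 = −122.4/9 = −13.60 eV.
The photon energy is |E_4 − E_3| = 5.95 eV.

5.95 eV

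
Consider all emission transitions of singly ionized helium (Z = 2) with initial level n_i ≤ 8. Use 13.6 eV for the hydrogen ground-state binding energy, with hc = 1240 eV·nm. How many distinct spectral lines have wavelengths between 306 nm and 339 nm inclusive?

Enumerate all n_i → n_f pairs with 1 ≤ n_f < n_i ≤ 8 and compute λ = 1240 / [13.6·4·(1/n_f² − 1/n_i²)].
Lines falling in [306, 339] nm: 5→3 (320.5 nm).

1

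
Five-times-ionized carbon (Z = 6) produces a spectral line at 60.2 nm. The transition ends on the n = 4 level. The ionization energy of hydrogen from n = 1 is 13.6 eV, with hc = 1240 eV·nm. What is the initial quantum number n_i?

The photon energy is ΔE = hc/λ = 1240 / 60.2 = 20.60 eV.
With Z = 6, ΔE = 489.6 × (1/n_f² − 1/n_i²), so 1/n_f² − 1/n_i² = 0.04207.
With n_f = 4: 1/n_i² = 1/16 − 0.04207 = 0.02043, so n_i ≈ 7.00.

n_i = 7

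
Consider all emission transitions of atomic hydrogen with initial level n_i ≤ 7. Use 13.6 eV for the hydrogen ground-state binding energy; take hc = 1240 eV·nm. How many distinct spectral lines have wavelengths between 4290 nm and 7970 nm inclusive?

2

Enumerate all n_i → n_f pairs with 1 ≤ n_f < n_i ≤ 7 and compute λ = 1240 / [13.6·1·(1/n_f² − 1/n_i²)].
Lines falling in [4290, 7970] nm: 7→5 (4654 nm), 6→5 (7460 nm).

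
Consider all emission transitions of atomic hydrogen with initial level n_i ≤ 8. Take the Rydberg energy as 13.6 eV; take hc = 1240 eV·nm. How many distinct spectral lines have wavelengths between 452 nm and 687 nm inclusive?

Enumerate all n_i → n_f pairs with 1 ≤ n_f < n_i ≤ 8 and compute λ = 1240 / [13.6·1·(1/n_f² − 1/n_i²)].
Lines falling in [452, 687] nm: 4→2 (486.3 nm), 3→2 (656.5 nm).

2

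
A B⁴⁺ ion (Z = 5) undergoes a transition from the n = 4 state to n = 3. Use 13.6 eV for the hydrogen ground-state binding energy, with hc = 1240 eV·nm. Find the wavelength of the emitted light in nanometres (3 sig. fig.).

75.0 nm

For Z = 5 the level energies scale as Z², so the effective Rydberg energy is 13.6 × 25 = 340.0 eV.
ΔE = 340.0 × (1/3² − 1/4²) = 340.0 × 0.04861 = 16.53 eV.
λ = hc/ΔE = 1240 / 16.53 = 75.0 nm.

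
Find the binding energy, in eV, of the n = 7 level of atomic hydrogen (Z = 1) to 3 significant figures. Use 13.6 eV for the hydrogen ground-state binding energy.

E_7 = −13.60/49 = −0.278 eV, so ionization (to E = 0) requires 0.278 eV.

0.278 eV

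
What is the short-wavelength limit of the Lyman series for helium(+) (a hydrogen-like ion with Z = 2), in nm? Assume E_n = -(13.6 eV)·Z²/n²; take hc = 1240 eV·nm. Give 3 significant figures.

The Lyman series has lower level n_f = 1; the series limit corresponds to n_i → ∞.
ΔE_max = 13.6 × 4 / 1² = 54.40 eV.
λ_min = 1240 / 54.40 = 22.8 nm.

22.8 nm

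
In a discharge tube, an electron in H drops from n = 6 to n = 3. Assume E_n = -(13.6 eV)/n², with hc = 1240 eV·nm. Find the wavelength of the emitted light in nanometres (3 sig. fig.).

ΔE = 13.60 × (1/3² − 1/6²) = 13.60 × 0.08333 = 1.133 eV.
λ = hc/ΔE = 1240 / 1.133 = 1090 nm.

1090 nm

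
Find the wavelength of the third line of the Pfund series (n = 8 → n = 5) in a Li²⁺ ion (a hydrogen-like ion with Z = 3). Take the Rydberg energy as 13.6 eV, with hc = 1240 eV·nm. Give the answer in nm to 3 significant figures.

The Pfund series terminates on n_f = 5; the third line has n_i = 5+3 = 8.
ΔE = 122.4 × (1/5² − 1/8²) = 2.984 eV.
λ = 1240 / 2.984 = 416 nm.

416 nm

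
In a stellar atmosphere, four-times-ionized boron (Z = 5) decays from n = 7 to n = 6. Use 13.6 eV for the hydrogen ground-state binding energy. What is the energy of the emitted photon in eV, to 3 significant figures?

The Bohr energies scale as Z², so for Z = 5: E_n = −340.0/n² eV.
E_7 = −340.0/49 = −6.939 eV and E_6 = −340.0/36 = −9.444 eV.
The photon energy is |E_7 − E_6| = 2.51 eV.

2.51 eV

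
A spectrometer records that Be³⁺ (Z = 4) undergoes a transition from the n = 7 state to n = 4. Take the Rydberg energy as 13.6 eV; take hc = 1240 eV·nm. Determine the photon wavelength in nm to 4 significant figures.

135.4 nm

For Z = 4 the level energies scale as Z², so the effective Rydberg energy is 13.6 × 16 = 217.6 eV.
ΔE = 217.6 × (1/4² − 1/7²) = 217.6 × 0.04209 = 9.159 eV.
λ = hc/ΔE = 1240 / 9.159 = 135.4 nm.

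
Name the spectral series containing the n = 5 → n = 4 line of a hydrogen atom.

The series is set by the lower level: n_f = 4 is the Brackett series.

Brackett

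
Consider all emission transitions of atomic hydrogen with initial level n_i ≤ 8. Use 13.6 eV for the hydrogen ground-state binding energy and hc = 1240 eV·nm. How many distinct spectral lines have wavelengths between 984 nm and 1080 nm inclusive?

1

Enumerate all n_i → n_f pairs with 1 ≤ n_f < n_i ≤ 8 and compute λ = 1240 / [13.6·1·(1/n_f² − 1/n_i²)].
Lines falling in [984, 1080] nm: 7→3 (1005 nm).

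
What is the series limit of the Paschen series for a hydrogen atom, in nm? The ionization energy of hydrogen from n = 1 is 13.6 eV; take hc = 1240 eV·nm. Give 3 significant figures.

821 nm

The Paschen series has lower level n_f = 3; the series limit corresponds to n_i → ∞.
ΔE_max = 13.6 × 1 / 3² = 1.511 eV.
λ_min = 1240 / 1.511 = 821 nm.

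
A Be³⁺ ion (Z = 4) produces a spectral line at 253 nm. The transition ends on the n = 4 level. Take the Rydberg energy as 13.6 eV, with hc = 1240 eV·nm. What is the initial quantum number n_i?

The photon energy is ΔE = hc/λ = 1240 / 253 = 4.901 eV.
With Z = 4, ΔE = 217.6 × (1/n_f² − 1/n_i²), so 1/n_f² − 1/n_i² = 0.02252.
With n_f = 4: 1/n_i² = 1/16 − 0.02252 = 0.03998, so n_i ≈ 5.00.

n_i = 5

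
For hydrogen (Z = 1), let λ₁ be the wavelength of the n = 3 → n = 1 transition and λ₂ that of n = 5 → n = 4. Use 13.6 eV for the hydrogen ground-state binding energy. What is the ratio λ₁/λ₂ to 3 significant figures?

λ ∝ 1/ΔE ∝ 1/(1/n_f² − 1/n_i²), and the Z² and hc factors cancel in the ratio.
λ₁/λ₂ = (1/4² − 1/5²)/(1/1² − 1/3²) = 0.02250/0.8889 = 0.0253.

0.0253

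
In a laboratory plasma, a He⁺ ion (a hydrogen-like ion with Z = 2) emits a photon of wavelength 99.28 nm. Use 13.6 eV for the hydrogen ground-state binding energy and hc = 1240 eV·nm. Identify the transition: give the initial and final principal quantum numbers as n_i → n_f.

n_i = 7, n_f = 2

The photon energy is ΔE = hc/λ = 1240 / 99.28 = 12.49 eV.
With Z = 2, ΔE = 54.40 × (1/n_f² − 1/n_i²), so 1/n_f² − 1/n_i² = 0.2296.
Trying n_f = 2 gives 1/n_i² = 0.02041, i.e. n_i ≈ 7; this pair matches.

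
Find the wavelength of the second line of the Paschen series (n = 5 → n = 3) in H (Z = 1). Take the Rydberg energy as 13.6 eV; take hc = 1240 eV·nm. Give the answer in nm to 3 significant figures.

The Paschen series terminates on n_f = 3; the second line has n_i = 3+2 = 5.
ΔE = 13.60 × (1/3² − 1/5²) = 0.9671 eV.
λ = 1240 / 0.9671 = 1280 nm.

1280 nm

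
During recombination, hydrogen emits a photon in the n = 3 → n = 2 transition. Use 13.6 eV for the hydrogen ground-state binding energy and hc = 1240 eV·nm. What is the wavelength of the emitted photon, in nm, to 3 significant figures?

ΔE = 13.60 × (1/2² − 1/3²) = 13.60 × 0.1389 = 1.889 eV.
λ = hc/ΔE = 1240 / 1.889 = 656 nm.

656 nm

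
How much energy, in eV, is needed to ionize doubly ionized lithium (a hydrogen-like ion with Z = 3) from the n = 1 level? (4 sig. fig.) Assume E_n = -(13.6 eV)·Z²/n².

122.4 eV

E_n = −13.6 Z²/n² = −122.4/n² eV for Z = 3.
E_1 = −122.4/1 = −122.4 eV, so ionization (to E = 0) requires 122.4 eV.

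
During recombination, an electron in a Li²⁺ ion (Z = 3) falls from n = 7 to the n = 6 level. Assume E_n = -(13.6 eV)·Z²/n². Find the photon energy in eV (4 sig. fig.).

The Bohr energies scale as Z², so for Z = 3: E_n = −122.4/n² eV.
E_7 = −122.4/49 = −2.498 eV and E_6 = −122.4/36 = −3.400 eV.
The photon energy is |E_7 − E_6| = 0.9020 eV.

0.9020 eV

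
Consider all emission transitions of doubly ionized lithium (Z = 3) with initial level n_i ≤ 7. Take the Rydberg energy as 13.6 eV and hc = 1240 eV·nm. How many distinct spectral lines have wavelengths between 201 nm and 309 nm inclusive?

Enumerate all n_i → n_f pairs with 1 ≤ n_f < n_i ≤ 7 and compute λ = 1240 / [13.6·9·(1/n_f² − 1/n_i²)].
Lines falling in [201, 309] nm: 4→3 (208.4 nm), 7→4 (240.7 nm), 6→4 (291.8 nm).

3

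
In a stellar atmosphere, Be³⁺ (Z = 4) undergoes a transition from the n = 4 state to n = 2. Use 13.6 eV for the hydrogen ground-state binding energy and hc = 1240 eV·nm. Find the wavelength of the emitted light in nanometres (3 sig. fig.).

30.4 nm

For Z = 4 the level energies scale as Z², so the effective Rydberg energy is 13.6 × 16 = 217.6 eV.
ΔE = 217.6 × (1/2² − 1/4²) = 217.6 × 0.1875 = 40.80 eV.
λ = hc/ΔE = 1240 / 40.80 = 30.4 nm.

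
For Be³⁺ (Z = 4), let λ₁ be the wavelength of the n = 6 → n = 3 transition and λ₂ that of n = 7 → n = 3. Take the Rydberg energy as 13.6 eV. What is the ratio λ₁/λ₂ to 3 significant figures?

λ ∝ 1/ΔE ∝ 1/(1/n_f² − 1/n_i²), and the Z² and hc factors cancel in the ratio.
λ₁/λ₂ = (1/3² − 1/7²)/(1/3² − 1/6²) = 0.09070/0.08333 = 1.09.

1.09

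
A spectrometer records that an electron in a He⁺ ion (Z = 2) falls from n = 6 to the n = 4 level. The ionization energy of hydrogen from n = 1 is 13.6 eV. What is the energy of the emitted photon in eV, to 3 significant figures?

The Bohr energies scale as Z², so for Z = 2: E_n = −54.40/n² eV.
E_6 = −54.40/36 = −1.511 eV and E_4 = −54.40/16 = −3.400 eV.
The photon energy is |E_6 − E_4| = 1.89 eV.

1.89 eV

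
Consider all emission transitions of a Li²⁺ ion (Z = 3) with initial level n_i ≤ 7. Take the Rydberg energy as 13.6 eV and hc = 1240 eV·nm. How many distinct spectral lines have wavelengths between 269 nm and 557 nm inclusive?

3

Enumerate all n_i → n_f pairs with 1 ≤ n_f < n_i ≤ 7 and compute λ = 1240 / [13.6·9·(1/n_f² − 1/n_i²)].
Lines falling in [269, 557] nm: 6→4 (291.8 nm), 5→4 (450.3 nm), 7→5 (517.1 nm).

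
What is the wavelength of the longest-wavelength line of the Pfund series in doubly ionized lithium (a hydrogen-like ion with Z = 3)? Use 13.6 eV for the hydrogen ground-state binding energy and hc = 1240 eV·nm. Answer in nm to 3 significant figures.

829 nm

The Pfund series terminates on n_f = 5; the first line has n_i = 5+1 = 6.
ΔE = 122.4 × (1/5² − 1/6²) = 1.496 eV.
λ = 1240 / 1.496 = 829 nm.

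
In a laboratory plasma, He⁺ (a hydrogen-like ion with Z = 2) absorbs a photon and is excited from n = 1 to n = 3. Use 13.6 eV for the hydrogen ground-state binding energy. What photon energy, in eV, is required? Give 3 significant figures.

48.4 eV

The Bohr energies scale as Z², so for Z = 2: E_n = −54.40/n² eV.
E_3 = −54.40/9 = −6.044 eV and E_1 = −54.40/1 = −54.40 eV.
The photon energy is |E_3 − E_1| = 48.4 eV.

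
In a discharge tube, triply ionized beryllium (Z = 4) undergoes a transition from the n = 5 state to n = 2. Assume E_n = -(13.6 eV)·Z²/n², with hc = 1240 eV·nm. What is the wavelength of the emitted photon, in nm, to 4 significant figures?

27.14 nm

For Z = 4 the level energies scale as Z², so the effective Rydberg energy is 13.6 × 16 = 217.6 eV.
ΔE = 217.6 × (1/2² − 1/5²) = 217.6 × 0.2100 = 45.70 eV.
λ = hc/ΔE = 1240 / 45.70 = 27.14 nm.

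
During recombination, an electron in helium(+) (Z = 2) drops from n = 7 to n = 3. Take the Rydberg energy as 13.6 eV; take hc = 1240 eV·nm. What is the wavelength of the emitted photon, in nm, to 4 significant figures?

For Z = 2 the level energies scale as Z², so the effective Rydberg energy is 13.6 × 4 = 54.40 eV.
ΔE = 54.40 × (1/3² − 1/7²) = 54.40 × 0.09070 = 4.934 eV.
λ = hc/ΔE = 1240 / 4.934 = 251.3 nm.

251.3 nm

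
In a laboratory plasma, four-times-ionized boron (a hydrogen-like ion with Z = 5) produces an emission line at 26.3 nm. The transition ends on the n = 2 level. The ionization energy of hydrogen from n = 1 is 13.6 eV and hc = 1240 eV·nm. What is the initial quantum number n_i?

n_i = 3

The photon energy is ΔE = hc/λ = 1240 / 26.3 = 47.15 eV.
With Z = 5, ΔE = 340.0 × (1/n_f² − 1/n_i²), so 1/n_f² − 1/n_i² = 0.1387.
With n_f = 2: 1/n_i² = 1/4 − 0.1387 = 0.1113, so n_i ≈ 3.00.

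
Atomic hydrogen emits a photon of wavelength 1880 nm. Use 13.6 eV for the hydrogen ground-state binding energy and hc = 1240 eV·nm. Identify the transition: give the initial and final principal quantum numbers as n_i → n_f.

The photon energy is ΔE = hc/λ = 1240 / 1880 = 0.6596 eV.
With Z = 1, ΔE = 13.60 × (1/n_f² − 1/n_i²), so 1/n_f² − 1/n_i² = 0.04850.
Trying n_f = 3 gives 1/n_i² = 0.06261, i.e. n_i ≈ 4; this pair matches.

n_i = 4, n_f = 3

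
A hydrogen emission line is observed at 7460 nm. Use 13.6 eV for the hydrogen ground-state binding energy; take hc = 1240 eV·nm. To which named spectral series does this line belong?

Pfund

ΔE = 1240/7460 = 0.1662 eV.
This matches 13.6 × (1/5² − 1/6²), so n_f = 5: the Pfund series.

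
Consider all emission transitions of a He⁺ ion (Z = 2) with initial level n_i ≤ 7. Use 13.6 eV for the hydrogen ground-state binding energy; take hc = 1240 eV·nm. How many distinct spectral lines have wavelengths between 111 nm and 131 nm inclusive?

Enumerate all n_i → n_f pairs with 1 ≤ n_f < n_i ≤ 7 and compute λ = 1240 / [13.6·4·(1/n_f² − 1/n_i²)].
Lines falling in [111, 131] nm: 4→2 (121.6 nm).

1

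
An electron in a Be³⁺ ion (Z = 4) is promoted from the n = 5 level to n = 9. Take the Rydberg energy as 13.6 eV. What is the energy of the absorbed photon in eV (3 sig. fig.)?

The Bohr energies scale as Z², so for Z = 4: E_n = −217.6/n² eV.
E_9 = −217.6/81 = −2.686 eV and E_5 = −217.6/25 = −8.704 eV.
The photon energy is |E_9 − E_5| = 6.02 eV.

6.02 eV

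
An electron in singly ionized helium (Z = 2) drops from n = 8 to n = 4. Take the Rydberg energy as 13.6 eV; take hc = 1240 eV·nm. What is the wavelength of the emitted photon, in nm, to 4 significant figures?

For Z = 2 the level energies scale as Z², so the effective Rydberg energy is 13.6 × 4 = 54.40 eV.
ΔE = 54.40 × (1/4² − 1/8²) = 54.40 × 0.04688 = 2.550 eV.
λ = hc/ΔE = 1240 / 2.550 = 486.3 nm.

486.3 nm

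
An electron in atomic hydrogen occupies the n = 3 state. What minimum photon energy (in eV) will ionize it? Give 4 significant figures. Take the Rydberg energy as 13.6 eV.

E_3 = −13.60/9 = −1.511 eV, so ionization (to E = 0) requires 1.511 eV.

1.511 eV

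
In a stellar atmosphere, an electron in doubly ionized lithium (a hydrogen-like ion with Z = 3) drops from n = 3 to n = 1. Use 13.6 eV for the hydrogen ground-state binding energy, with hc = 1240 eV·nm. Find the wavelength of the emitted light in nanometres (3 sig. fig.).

11.4 nm

For Z = 3 the level energies scale as Z², so the effective Rydberg energy is 13.6 × 9 = 122.4 eV.
ΔE = 122.4 × (1/1² − 1/3²) = 122.4 × 0.8889 = 108.8 eV.
λ = hc/ΔE = 1240 / 108.8 = 11.4 nm.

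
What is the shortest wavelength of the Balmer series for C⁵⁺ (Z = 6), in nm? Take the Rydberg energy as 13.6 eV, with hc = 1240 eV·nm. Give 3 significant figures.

The Balmer series has lower level n_f = 2; the series limit corresponds to n_i → ∞.
ΔE_max = 13.6 × 36 / 2² = 122.4 eV.
λ_min = 1240 / 122.4 = 10.1 nm.

10.1 nm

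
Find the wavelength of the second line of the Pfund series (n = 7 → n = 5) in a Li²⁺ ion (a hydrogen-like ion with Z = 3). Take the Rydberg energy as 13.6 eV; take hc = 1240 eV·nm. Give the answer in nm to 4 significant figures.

The Pfund series terminates on n_f = 5; the second line has n_i = 5+2 = 7.
ΔE = 122.4 × (1/5² − 1/7²) = 2.398 eV.
λ = 1240 / 2.398 = 517.1 nm.

517.1 nm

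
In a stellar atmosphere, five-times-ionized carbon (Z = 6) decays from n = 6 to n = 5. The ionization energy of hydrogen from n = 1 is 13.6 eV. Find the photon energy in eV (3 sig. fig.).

5.98 eV

The Bohr energies scale as Z², so for Z = 6: E_n = −489.6/n² eV.
E_6 = −489.6/36 = −13.60 eV and E_5 = −489.6/25 = −19.58 eV.
The photon energy is |E_6 − E_5| = 5.98 eV.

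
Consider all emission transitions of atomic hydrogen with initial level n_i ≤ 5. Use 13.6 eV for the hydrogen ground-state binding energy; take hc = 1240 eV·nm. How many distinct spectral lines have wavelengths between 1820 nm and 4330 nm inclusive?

Enumerate all n_i → n_f pairs with 1 ≤ n_f < n_i ≤ 5 and compute λ = 1240 / [13.6·1·(1/n_f² − 1/n_i²)].
Lines falling in [1820, 4330] nm: 4→3 (1876 nm), 5→4 (4052 nm).

2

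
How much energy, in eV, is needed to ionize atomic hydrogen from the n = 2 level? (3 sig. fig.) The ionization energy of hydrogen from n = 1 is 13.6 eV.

E_2 = −13.60/4 = −3.40 eV, so ionization (to E = 0) requires 3.40 eV.

3.40 eV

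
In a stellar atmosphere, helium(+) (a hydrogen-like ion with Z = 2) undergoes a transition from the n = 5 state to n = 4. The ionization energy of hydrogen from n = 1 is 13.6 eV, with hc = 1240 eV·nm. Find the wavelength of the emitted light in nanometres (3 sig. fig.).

1010 nm

For Z = 2 the level energies scale as Z², so the effective Rydberg energy is 13.6 × 4 = 54.40 eV.
ΔE = 54.40 × (1/4² − 1/5²) = 54.40 × 0.02250 = 1.224 eV.
λ = hc/ΔE = 1240 / 1.224 = 1010 nm.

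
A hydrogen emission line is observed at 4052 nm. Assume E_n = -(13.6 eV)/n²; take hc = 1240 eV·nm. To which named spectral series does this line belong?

ΔE = 1240/4052 = 0.3060 eV.
This matches 13.6 × (1/4² − 1/5²), so n_f = 4: the Brackett series.

Brackett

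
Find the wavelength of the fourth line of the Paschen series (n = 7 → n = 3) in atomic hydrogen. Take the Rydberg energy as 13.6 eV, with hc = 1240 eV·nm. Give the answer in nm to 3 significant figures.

The Paschen series terminates on n_f = 3; the fourth line has n_i = 3+4 = 7.
ΔE = 13.60 × (1/3² − 1/7²) = 1.234 eV.
λ = 1240 / 1.234 = 1010 nm.

1010 nm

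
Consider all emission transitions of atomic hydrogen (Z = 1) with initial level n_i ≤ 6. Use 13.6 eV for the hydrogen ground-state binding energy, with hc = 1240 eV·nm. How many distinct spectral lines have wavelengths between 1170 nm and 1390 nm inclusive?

1

Enumerate all n_i → n_f pairs with 1 ≤ n_f < n_i ≤ 6 and compute λ = 1240 / [13.6·1·(1/n_f² − 1/n_i²)].
Lines falling in [1170, 1390] nm: 5→3 (1282 nm).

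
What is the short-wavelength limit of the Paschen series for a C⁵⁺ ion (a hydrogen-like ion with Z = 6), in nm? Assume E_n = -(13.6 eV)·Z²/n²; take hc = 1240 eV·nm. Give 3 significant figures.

22.8 nm

The Paschen series has lower level n_f = 3; the series limit corresponds to n_i → ∞.
ΔE_max = 13.6 × 36 / 3² = 54.40 eV.
λ_min = 1240 / 54.40 = 22.8 nm.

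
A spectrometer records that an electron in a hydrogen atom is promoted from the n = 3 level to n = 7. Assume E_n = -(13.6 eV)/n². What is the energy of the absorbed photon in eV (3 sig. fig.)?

E_7 = −13.60/49 = −0.2776 eV and E_3 = −13.60/9 = −1.511 eV.
The photon energy is |E_7 − E_3| = 1.23 eV.

1.23 eV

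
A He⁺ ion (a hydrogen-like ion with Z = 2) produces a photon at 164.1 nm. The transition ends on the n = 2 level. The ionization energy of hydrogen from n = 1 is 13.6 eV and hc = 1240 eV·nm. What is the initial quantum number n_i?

The photon energy is ΔE = hc/λ = 1240 / 164.1 = 7.556 eV.
With Z = 2, ΔE = 54.40 × (1/n_f² − 1/n_i²), so 1/n_f² − 1/n_i² = 0.1389.
With n_f = 2: 1/n_i² = 1/4 − 0.1389 = 0.1111, so n_i ≈ 3.00.

n_i = 3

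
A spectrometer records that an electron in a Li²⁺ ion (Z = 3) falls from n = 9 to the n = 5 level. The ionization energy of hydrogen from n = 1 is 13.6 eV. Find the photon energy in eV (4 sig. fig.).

3.385 eV

The Bohr energies scale as Z², so for Z = 3: E_n = −122.4/n² eV.
E_9 = −122.4/81 = −1.511 eV and E_5 = −122.4/25 = −4.896 eV.
The photon energy is |E_9 − E_5| = 3.385 eV.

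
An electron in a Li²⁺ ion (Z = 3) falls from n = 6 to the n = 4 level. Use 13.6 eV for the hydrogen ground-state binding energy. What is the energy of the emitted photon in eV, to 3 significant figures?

The Bohr energies scale as Z², so for Z = 3: E_n = −122.4/n² eV.
E_6 = −122.4/36 = −3.400 eV and E_4 = −122.4/16 = −7.650 eV.
The photon energy is |E_6 − E_4| = 4.25 eV.

4.25 eV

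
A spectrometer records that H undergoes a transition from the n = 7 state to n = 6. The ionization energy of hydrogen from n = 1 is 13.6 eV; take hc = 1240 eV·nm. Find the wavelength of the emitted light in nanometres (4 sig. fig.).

12370 nm

ΔE = 13.60 × (1/6² − 1/7²) = 13.60 × 0.007370 = 0.1002 eV.
λ = hc/ΔE = 1240 / 0.1002 = 12370 nm.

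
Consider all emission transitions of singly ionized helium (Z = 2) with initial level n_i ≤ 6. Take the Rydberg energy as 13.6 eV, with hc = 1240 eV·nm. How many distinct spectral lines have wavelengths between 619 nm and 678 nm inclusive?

Enumerate all n_i → n_f pairs with 1 ≤ n_f < n_i ≤ 6 and compute λ = 1240 / [13.6·4·(1/n_f² − 1/n_i²)].
Lines falling in [619, 678] nm: 6→4 (656.5 nm).

1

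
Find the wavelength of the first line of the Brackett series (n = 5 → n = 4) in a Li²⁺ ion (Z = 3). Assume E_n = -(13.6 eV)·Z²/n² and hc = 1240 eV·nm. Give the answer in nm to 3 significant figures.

The Brackett series terminates on n_f = 4; the first line has n_i = 4+1 = 5.
ΔE = 122.4 × (1/4² − 1/5²) = 2.754 eV.
λ = 1240 / 2.754 = 450 nm.

450 nm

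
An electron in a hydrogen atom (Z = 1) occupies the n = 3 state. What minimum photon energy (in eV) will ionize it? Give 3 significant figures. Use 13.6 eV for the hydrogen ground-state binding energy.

1.51 eV

E_3 = −13.60/9 = −1.51 eV, so ionization (to E = 0) requires 1.51 eV.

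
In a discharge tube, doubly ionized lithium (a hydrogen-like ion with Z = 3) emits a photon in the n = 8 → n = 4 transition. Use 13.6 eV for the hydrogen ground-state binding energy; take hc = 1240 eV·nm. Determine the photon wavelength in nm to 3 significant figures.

216 nm

For Z = 3 the level energies scale as Z², so the effective Rydberg energy is 13.6 × 9 = 122.4 eV.
ΔE = 122.4 × (1/4² − 1/8²) = 122.4 × 0.04688 = 5.738 eV.
λ = hc/ΔE = 1240 / 5.738 = 216 nm.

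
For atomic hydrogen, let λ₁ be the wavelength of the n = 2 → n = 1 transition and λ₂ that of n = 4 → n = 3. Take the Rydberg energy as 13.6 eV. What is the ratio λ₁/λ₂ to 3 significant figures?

0.0648

λ ∝ 1/ΔE ∝ 1/(1/n_f² − 1/n_i²), and the Z² and hc factors cancel in the ratio.
λ₁/λ₂ = (1/3² − 1/4²)/(1/1² − 1/2²) = 0.04861/0.7500 = 0.0648.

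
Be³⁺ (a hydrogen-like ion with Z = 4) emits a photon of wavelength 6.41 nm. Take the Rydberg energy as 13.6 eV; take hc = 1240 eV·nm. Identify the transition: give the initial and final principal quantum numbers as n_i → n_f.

n_i = 3, n_f = 1

The photon energy is ΔE = hc/λ = 1240 / 6.41 = 193.4 eV.
With Z = 4, ΔE = 217.6 × (1/n_f² − 1/n_i²), so 1/n_f² − 1/n_i² = 0.8890.
Trying n_f = 1 gives 1/n_i² = 0.1110, i.e. n_i ≈ 3; this pair matches.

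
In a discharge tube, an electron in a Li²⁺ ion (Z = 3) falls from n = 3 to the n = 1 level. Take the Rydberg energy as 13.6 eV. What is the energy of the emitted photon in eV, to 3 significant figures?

The Bohr energies scale as Z², so for Z = 3: E_n = −122.4/n² eV.
E_3 = −122.4/9 = −13.60 eV and E_1 = −122.4/1 = −122.4 eV.
The photon energy is |E_3 − E_1| = 109 eV.

109 eV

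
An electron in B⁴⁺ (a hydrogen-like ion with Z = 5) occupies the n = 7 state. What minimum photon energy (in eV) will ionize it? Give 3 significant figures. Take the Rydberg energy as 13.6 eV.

E_n = −13.6 Z²/n² = −340.0/n² eV for Z = 5.
E_7 = −340.0/49 = −6.94 eV, so ionization (to E = 0) requires 6.94 eV.

6.94 eV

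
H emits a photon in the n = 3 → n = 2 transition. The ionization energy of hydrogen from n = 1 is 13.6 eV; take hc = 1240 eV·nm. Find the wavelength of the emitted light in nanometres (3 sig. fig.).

656 nm

ΔE = 13.60 × (1/2² − 1/3²) = 13.60 × 0.1389 = 1.889 eV.
λ = hc/ΔE = 1240 / 1.889 = 656 nm.
This line belongs to the Balmer series.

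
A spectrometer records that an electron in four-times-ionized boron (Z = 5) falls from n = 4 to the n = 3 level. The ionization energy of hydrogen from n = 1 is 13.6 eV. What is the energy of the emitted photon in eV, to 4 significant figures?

16.53 eV

The Bohr energies scale as Z², so for Z = 5: E_n = −340.0/n² eV.
E_4 = −340.0/16 = −21.25 eV and E_3 = −340.0/9 = −37.78 eV.
The photon energy is |E_4 − E_3| = 16.53 eV.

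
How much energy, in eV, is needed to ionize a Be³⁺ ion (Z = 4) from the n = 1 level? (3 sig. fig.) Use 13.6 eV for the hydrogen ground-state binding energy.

218 eV

E_n = −13.6 Z²/n² = −217.6/n² eV for Z = 4.
E_1 = −217.6/1 = −218 eV, so ionization (to E = 0) requires 218 eV.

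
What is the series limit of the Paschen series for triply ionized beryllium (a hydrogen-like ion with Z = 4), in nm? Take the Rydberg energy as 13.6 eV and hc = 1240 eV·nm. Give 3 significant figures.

The Paschen series has lower level n_f = 3; the series limit corresponds to n_i → ∞.
ΔE_max = 13.6 × 16 / 3² = 24.18 eV.
λ_min = 1240 / 24.18 = 51.3 nm.

51.3 nm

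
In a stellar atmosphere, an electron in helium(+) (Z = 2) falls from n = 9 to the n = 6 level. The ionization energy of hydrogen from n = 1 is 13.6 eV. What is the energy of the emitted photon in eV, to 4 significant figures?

0.8395 eV

The Bohr energies scale as Z², so for Z = 2: E_n = −54.40/n² eV.
E_9 = −54.40/81 = −0.6716 eV and E_6 = −54.40/36 = −1.511 eV.
The photon energy is |E_9 − E_6| = 0.8395 eV.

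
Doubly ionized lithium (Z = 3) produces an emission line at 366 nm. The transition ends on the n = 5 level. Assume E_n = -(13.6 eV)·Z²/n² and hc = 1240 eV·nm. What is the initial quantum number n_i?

n_i = 9

The photon energy is ΔE = hc/λ = 1240 / 366 = 3.388 eV.
With Z = 3, ΔE = 122.4 × (1/n_f² − 1/n_i²), so 1/n_f² − 1/n_i² = 0.02768.
With n_f = 5: 1/n_i² = 1/25 − 0.02768 = 0.01232, so n_i ≈ 9.01.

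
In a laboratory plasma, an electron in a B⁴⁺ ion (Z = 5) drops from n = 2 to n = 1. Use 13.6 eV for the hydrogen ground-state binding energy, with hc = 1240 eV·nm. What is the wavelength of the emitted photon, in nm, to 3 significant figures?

For Z = 5 the level energies scale as Z², so the effective Rydberg energy is 13.6 × 25 = 340.0 eV.
ΔE = 340.0 × (1/1² − 1/2²) = 340.0 × 0.7500 = 255.0 eV.
λ = hc/ΔE = 1240 / 255.0 = 4.86 nm.

4.86 nm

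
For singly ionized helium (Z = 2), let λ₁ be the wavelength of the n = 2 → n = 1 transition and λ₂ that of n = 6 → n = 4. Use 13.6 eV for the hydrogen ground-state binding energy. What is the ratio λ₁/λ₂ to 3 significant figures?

0.0463

λ ∝ 1/ΔE ∝ 1/(1/n_f² − 1/n_i²), and the Z² and hc factors cancel in the ratio.
λ₁/λ₂ = (1/4² − 1/6²)/(1/1² − 1/2²) = 0.03472/0.7500 = 0.0463.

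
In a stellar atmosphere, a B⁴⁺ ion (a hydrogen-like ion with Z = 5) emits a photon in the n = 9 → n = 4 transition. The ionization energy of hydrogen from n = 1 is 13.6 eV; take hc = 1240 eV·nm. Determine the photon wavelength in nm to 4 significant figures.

For Z = 5 the level energies scale as Z², so the effective Rydberg energy is 13.6 × 25 = 340.0 eV.
ΔE = 340.0 × (1/4² − 1/9²) = 340.0 × 0.05015 = 17.05 eV.
λ = hc/ΔE = 1240 / 17.05 = 72.72 nm.

72.72 nm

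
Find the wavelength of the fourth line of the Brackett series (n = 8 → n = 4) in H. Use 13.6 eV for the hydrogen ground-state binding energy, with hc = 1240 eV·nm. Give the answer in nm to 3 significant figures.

1950 nm

The Brackett series terminates on n_f = 4; the fourth line has n_i = 4+4 = 8.
ΔE = 13.60 × (1/4² − 1/8²) = 0.6375 eV.
λ = 1240 / 0.6375 = 1950 nm.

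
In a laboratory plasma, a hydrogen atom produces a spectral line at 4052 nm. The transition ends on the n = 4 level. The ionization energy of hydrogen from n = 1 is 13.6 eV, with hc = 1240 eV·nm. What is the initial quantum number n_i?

The photon energy is ΔE = hc/λ = 1240 / 4052 = 0.3060 eV.
With Z = 1, ΔE = 13.60 × (1/n_f² − 1/n_i²), so 1/n_f² − 1/n_i² = 0.02250.
With n_f = 4: 1/n_i² = 1/16 − 0.02250 = 0.04000, so n_i ≈ 5.00.

n_i = 5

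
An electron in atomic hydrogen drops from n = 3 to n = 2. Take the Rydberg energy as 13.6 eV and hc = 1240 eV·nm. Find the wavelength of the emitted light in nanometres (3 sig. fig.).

ΔE = 13.60 × (1/2² − 1/3²) = 13.60 × 0.1389 = 1.889 eV.
λ = hc/ΔE = 1240 / 1.889 = 656 nm.

656 nm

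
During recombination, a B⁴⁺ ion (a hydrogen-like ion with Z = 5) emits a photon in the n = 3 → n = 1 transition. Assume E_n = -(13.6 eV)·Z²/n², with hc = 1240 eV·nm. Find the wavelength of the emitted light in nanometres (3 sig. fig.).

For Z = 5 the level energies scale as Z², so the effective Rydberg energy is 13.6 × 25 = 340.0 eV.
ΔE = 340.0 × (1/1² − 1/3²) = 340.0 × 0.8889 = 302.2 eV.
λ = hc/ΔE = 1240 / 302.2 = 4.10 nm.

4.10 nm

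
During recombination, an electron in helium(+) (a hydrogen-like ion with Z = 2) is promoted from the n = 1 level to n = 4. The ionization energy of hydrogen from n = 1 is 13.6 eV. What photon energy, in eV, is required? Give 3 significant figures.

51.0 eV

The Bohr energies scale as Z², so for Z = 2: E_n = −54.40/n² eV.
E_4 = −54.40/16 = −3.400 eV and E_1 = −54.40/1 = −54.40 eV.
The photon energy is |E_4 − E_1| = 51.0 eV.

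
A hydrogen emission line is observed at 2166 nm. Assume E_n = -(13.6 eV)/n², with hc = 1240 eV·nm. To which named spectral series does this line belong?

ΔE = 1240/2166 = 0.5725 eV.
This matches 13.6 × (1/4² − 1/7²), so n_f = 4: the Brackett series.

Brackett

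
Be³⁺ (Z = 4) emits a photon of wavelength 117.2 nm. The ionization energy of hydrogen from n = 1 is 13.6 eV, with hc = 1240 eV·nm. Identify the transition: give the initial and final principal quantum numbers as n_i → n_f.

The photon energy is ΔE = hc/λ = 1240 / 117.2 = 10.58 eV.
With Z = 4, ΔE = 217.6 × (1/n_f² − 1/n_i²), so 1/n_f² − 1/n_i² = 0.04862.
Trying n_f = 3 gives 1/n_i² = 0.06249, i.e. n_i ≈ 4; this pair matches.

n_i = 4, n_f = 3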